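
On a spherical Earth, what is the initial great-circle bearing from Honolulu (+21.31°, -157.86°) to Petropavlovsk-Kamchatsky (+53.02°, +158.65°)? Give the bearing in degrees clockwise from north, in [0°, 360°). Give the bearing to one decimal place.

324.7°

Δλ = 158.65 − -157.86 = 316.51°; wrapped into (−180°, 180°]: -43.49°.
θ = atan2( sin Δλ · cos φ₂ , cos φ₁ · sin φ₂ − sin φ₁ · cos φ₂ · cos Δλ )
  = atan2(-0.41399, 0.58563) = -35.257° → normalised to [0°, 360°): 324.743°.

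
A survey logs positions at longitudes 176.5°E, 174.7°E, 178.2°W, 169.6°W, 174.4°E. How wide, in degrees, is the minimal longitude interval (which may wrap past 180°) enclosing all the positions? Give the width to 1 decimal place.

Sort the longitudes: -178.2°, -169.6°, +174.4°, +174.7°, +176.5°.
Eastward gaps between consecutive values (wrapping around): 8.6°, 344.0°, 0.3°, 1.8°, 5.3°.
Largest gap = 344.0° ⇒ minimal covering band is its complement: 360° − 344.0° = 16.0°.
Band runs from +174.4° eastward to -169.6°, crossing the antimeridian.

16.0°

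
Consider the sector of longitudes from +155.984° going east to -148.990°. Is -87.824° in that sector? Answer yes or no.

No

Band width going east from +155.984° to -148.990°: ((-148.990 − 155.984) mod 360) = 55.026°.
Offset of -87.824° east of the west edge: ((-87.824 − 155.984) mod 360) = 116.192°.
116.192° > 55.026° ⇒ outside.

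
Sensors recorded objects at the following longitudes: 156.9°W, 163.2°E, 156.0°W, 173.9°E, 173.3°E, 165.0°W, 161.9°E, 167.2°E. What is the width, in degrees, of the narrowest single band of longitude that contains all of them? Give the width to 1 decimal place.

Sort the longitudes: -165.0°, -156.9°, -156.0°, +161.9°, +163.2°, +167.2°, +173.3°, +173.9°.
Eastward gaps between consecutive values (wrapping around): 8.1°, 0.9°, 317.9°, 1.3°, 4.0°, 6.1°, 0.6°, 21.1°.
Largest gap = 317.9° ⇒ minimal covering band is its complement: 360° − 317.9° = 42.1°.
Band runs from +161.9° eastward to -156.0°, crossing the antimeridian.

42.1°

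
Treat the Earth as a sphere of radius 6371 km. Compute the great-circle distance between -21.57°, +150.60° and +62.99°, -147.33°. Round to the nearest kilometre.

Δλ = -147.33 − 150.60 = -297.93°; wrapped into (−180°, 180°]: 62.07°.
Δφ = 62.99 − -21.57 = 84.56°.
a = sin²(Δφ/2) + cos φ₁ · cos φ₂ · sin²(Δλ/2) = 0.564858.
c = 2·atan2(√a, √(1−a)) = 1.70088 rad → d = 6371·c ≈ 10836.30 km.

10836 km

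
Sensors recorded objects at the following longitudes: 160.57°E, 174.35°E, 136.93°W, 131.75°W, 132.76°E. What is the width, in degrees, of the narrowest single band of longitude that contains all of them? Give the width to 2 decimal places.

95.49°

Sort the longitudes: -136.93°, -131.75°, +132.76°, +160.57°, +174.35°.
Eastward gaps between consecutive values (wrapping around): 5.18°, 264.51°, 27.81°, 13.78°, 48.72°.
Largest gap = 264.51° ⇒ minimal covering band is its complement: 360° − 264.51° = 95.49°.
Band runs from +132.76° eastward to -131.75°, crossing the antimeridian.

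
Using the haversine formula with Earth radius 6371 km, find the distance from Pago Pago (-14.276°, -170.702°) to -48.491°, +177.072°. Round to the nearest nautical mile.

2142 nmi

Δλ = 177.072 − -170.702 = 347.774°; wrapped into (−180°, 180°]: -12.226°.
Δφ = -48.491 − -14.276 = -34.215°.
a = sin²(Δφ/2) + cos φ₁ · cos φ₂ · sin²(Δλ/2) = 0.093817.
c = 2·atan2(√a, √(1−a)) = 0.62260 rad → d = 6371·c ≈ 3966.57 km ≈ 2141.77 nmi.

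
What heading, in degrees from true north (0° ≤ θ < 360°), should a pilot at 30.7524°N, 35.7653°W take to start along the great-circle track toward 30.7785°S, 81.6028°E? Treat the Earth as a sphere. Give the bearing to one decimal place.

107.3°

Δλ = 81.6028 − -35.7653 = 117.3681°.
θ = atan2( sin Δλ · cos φ₂ , cos φ₁ · sin φ₂ − sin φ₁ · cos φ₂ · cos Δλ )
  = atan2(0.76299, -0.23781) = 107.311° → normalised to [0°, 360°): 107.311°.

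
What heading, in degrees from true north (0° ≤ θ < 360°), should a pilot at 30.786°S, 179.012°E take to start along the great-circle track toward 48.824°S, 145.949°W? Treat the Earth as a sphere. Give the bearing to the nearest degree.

134°

Δλ = -145.949 − 179.012 = -324.961°; wrapped into (−180°, 180°]: 35.039°.
θ = atan2( sin Δλ · cos φ₂ , cos φ₁ · sin φ₂ − sin φ₁ · cos φ₂ · cos Δλ )
  = atan2(0.37799, -0.37072) = 134.443° → normalised to [0°, 360°): 134.443°.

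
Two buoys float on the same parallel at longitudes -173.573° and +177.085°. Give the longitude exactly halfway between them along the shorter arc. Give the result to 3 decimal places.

-178.244°

Signed shortest Δλ from -173.573° to +177.085° is -9.342°.
Midpoint longitude = -173.573° + (-9.342°)/2 = -173.573° − 4.671° = -178.244°.
(The naïve average (-173.573 + +177.085)/2 = 1.756° is on the wrong side of the globe.)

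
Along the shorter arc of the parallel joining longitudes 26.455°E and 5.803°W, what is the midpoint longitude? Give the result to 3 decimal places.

Signed shortest Δλ from +26.455° to -5.803° is -32.258°.
Midpoint longitude = +26.455° + (-32.258°)/2 = +26.455° − 16.129° = +10.326°.

10.326°E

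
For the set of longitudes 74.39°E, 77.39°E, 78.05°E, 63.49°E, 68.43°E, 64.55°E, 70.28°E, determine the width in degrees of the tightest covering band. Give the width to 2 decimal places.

14.56°

Sort the longitudes: +63.49°, +64.55°, +68.43°, +70.28°, +74.39°, +77.39°, +78.05°.
Eastward gaps between consecutive values (wrapping around): 1.06°, 3.88°, 1.85°, 4.11°, 3.00°, 0.66°, 345.44°.
Largest gap = 345.44° ⇒ minimal covering band is its complement: 360° − 345.44° = 14.56°.
Band runs from +63.49° eastward to +78.05°.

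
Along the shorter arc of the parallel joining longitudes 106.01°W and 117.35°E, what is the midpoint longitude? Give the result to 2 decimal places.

174.33°W

Signed shortest Δλ from -106.01° to +117.35° is -136.64°.
Midpoint longitude = -106.01° + (-136.64°)/2 = -106.01° − 68.32° = -174.33°.
(The naïve average (-106.01 + +117.35)/2 = 5.67° is on the wrong side of the globe.)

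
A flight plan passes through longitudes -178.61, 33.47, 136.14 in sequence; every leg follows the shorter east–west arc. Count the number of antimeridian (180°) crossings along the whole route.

1

Leg 1: -178.61° → +33.47°, shortest Δλ = -147.92° (west) — crosses 180°.
Leg 2: +33.47° → +136.14°, shortest Δλ = 102.67° (east) — does not cross 180°.
Total crossings: 1.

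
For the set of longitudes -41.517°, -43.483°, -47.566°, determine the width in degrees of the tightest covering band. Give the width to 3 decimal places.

6.049°

Sort the longitudes: -47.566°, -43.483°, -41.517°.
Eastward gaps between consecutive values (wrapping around): 4.083°, 1.966°, 353.951°.
Largest gap = 353.951° ⇒ minimal covering band is its complement: 360° − 353.951° = 6.049°.
Band runs from -47.566° eastward to -41.517°.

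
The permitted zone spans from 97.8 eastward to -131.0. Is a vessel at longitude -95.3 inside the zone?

No

Band width going east from +97.8° to -131.0°: ((-131.0 − 97.8) mod 360) = 131.2°.
Offset of -95.3° east of the west edge: ((-95.3 − 97.8) mod 360) = 166.9°.
166.9° > 131.2° ⇒ outside.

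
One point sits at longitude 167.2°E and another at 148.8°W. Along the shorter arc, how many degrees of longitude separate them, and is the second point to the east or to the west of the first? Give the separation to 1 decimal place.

Raw difference: -148.8 − 167.2 = -316.0°.
Normalise into (−180°, 180°]: -316.0° + 360° = 44.0°.
Positive ⇒ the second point lies to the east; separation 44.0°.

44.0° east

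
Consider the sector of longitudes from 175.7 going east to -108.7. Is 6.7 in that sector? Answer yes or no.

No

Band width going east from +175.7° to -108.7°: ((-108.7 − 175.7) mod 360) = 75.6°.
Offset of +6.7° east of the west edge: ((6.7 − 175.7) mod 360) = 191.0°.
191.0° > 75.6° ⇒ outside.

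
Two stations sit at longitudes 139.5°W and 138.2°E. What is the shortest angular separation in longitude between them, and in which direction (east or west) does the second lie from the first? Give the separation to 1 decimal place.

Raw difference: 138.2 − -139.5 = 277.7°.
Normalise into (−180°, 180°]: 277.7° − 360° = -82.3°.
Negative ⇒ the second point lies to the west; separation 82.3°.

82.3° west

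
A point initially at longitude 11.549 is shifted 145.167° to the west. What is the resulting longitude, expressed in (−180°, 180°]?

-133.618°

Start at +11.549°; shift −145.167° → -133.618°.
-133.618° already lies in (−180°, 180°].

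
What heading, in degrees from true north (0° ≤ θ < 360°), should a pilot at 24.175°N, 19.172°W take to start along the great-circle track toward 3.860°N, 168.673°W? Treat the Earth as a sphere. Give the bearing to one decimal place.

309.2°

Δλ = -168.673 − -19.172 = -149.501°.
θ = atan2( sin Δλ · cos φ₂ , cos φ₁ · sin φ₂ − sin φ₁ · cos φ₂ · cos Δλ )
  = atan2(-0.50637, 0.41348) = -50.767° → normalised to [0°, 360°): 309.233°.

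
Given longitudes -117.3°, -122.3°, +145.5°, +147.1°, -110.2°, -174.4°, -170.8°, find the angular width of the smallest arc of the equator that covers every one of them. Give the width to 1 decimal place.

Sort the longitudes: -174.4°, -170.8°, -122.3°, -117.3°, -110.2°, +145.5°, +147.1°.
Eastward gaps between consecutive values (wrapping around): 3.6°, 48.5°, 5.0°, 7.1°, 255.7°, 1.6°, 38.5°.
Largest gap = 255.7° ⇒ minimal covering band is its complement: 360° − 255.7° = 104.3°.
Band runs from +145.5° eastward to -110.2°, crossing the antimeridian.

104.3°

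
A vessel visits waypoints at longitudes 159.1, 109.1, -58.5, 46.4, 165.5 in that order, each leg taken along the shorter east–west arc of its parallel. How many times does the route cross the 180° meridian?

Leg 1: +159.1° → +109.1°, shortest Δλ = -50.0° (west) — does not cross 180°.
Leg 2: +109.1° → -58.5°, shortest Δλ = -167.6° (west) — does not cross 180°.
Leg 3: -58.5° → +46.4°, shortest Δλ = 104.9° (east) — does not cross 180°.
Leg 4: +46.4° → +165.5°, shortest Δλ = 119.1° (east) — does not cross 180°.
Total crossings: 0.

0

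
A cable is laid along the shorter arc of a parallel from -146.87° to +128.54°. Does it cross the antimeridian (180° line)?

Naïve |128.54 − -146.87| = 275.41° > 180°, so the shorter arc goes the other way round — across 180°.
Signed shortest Δλ = ((128.54 − -146.87 + 180) mod 360) − 180 = -84.59°.
Going west by 84.59° from -146.87° passes through 180° before reaching +128.54°.

Yes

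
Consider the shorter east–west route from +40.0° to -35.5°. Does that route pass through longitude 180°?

No

Signed shortest Δλ = ((-35.5 − 40.0 + 180) mod 360) − 180 = -75.5°.
Going west by 75.5° from +40.0° reaches -35.5° without touching 180°.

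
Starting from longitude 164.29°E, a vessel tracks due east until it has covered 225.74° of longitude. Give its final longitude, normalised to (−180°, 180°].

Start at +164.29°; shift +225.74° → +390.03°.
+390.03° lies outside (−180°, 180°]; subtract 360° → +30.03°.

30.03°E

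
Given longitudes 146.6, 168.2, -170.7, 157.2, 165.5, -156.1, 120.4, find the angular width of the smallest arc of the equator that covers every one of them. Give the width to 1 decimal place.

Sort the longitudes: -170.7°, -156.1°, +120.4°, +146.6°, +157.2°, +165.5°, +168.2°.
Eastward gaps between consecutive values (wrapping around): 14.6°, 276.5°, 26.2°, 10.6°, 8.3°, 2.7°, 21.1°.
Largest gap = 276.5° ⇒ minimal covering band is its complement: 360° − 276.5° = 83.5°.
Band runs from +120.4° eastward to -156.1°, crossing the antimeridian.

83.5°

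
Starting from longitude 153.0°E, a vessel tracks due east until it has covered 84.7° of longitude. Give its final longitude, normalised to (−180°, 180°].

122.3°W

Start at +153.0°; shift +84.7° → +237.7°.
+237.7° lies outside (−180°, 180°]; subtract 360° → -122.3°.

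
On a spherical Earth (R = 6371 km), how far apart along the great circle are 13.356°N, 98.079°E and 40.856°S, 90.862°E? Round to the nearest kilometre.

6074 km

Δλ = 90.862 − 98.079 = -7.217°.
Δφ = -40.856 − 13.356 = -54.212°.
a = sin²(Δφ/2) + cos φ₁ · cos φ₂ · sin²(Δλ/2) = 0.210521.
c = 2·atan2(√a, √(1−a)) = 0.95335 rad → d = 6371·c ≈ 6073.77 km.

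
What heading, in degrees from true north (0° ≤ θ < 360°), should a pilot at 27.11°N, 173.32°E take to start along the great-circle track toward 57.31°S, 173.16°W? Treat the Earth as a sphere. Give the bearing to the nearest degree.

173°

Δλ = -173.16 − 173.32 = -346.48°; wrapped into (−180°, 180°]: 13.52°.
θ = atan2( sin Δλ · cos φ₂ , cos φ₁ · sin φ₂ − sin φ₁ · cos φ₂ · cos Δλ )
  = atan2(0.12627, -0.98844) = 172.720° → normalised to [0°, 360°): 172.720°.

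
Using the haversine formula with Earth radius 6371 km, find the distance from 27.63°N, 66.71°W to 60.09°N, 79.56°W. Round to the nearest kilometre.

3739 km

Δλ = -79.56 − -66.71 = -12.85°.
Δφ = 60.09 − 27.63 = 32.46°.
a = sin²(Δφ/2) + cos φ₁ · cos φ₂ · sin²(Δλ/2) = 0.083649.
c = 2·atan2(√a, √(1−a)) = 0.58683 rad → d = 6371·c ≈ 3738.67 km.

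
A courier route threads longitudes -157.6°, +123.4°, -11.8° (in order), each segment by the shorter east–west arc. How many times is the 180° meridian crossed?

1

Leg 1: -157.6° → +123.4°, shortest Δλ = -79.0° (west) — crosses 180°.
Leg 2: +123.4° → -11.8°, shortest Δλ = -135.2° (west) — does not cross 180°.
Total crossings: 1.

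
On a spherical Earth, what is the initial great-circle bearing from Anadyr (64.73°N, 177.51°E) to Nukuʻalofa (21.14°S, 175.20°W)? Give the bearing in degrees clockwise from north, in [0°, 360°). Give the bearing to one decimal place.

173.2°

Δλ = -175.20 − 177.51 = -352.71°; wrapped into (−180°, 180°]: 7.29°.
θ = atan2( sin Δλ · cos φ₂ , cos φ₁ · sin φ₂ − sin φ₁ · cos φ₂ · cos Δλ )
  = atan2(0.11835, -0.99059) = 173.187° → normalised to [0°, 360°): 173.187°.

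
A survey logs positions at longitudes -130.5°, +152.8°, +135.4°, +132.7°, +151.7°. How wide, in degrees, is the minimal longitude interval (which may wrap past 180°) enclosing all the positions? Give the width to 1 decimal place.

Sort the longitudes: -130.5°, +132.7°, +135.4°, +151.7°, +152.8°.
Eastward gaps between consecutive values (wrapping around): 263.2°, 2.7°, 16.3°, 1.1°, 76.7°.
Largest gap = 263.2° ⇒ minimal covering band is its complement: 360° − 263.2° = 96.8°.
Band runs from +132.7° eastward to -130.5°, crossing the antimeridian.

96.8°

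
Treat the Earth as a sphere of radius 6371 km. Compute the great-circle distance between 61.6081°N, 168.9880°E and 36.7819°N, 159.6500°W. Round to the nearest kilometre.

Δλ = -159.6500 − 168.9880 = -328.6380°; wrapped into (−180°, 180°]: 31.3620°.
Δφ = 36.7819 − 61.6081 = -24.8262°.
a = sin²(Δφ/2) + cos φ₁ · cos φ₂ · sin²(Δλ/2) = 0.074028.
c = 2·atan2(√a, √(1−a)) = 0.55111 rad → d = 6371·c ≈ 3511.12 km.

3511 km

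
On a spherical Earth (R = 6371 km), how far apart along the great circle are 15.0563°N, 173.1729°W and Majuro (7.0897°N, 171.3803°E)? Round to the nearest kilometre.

Δλ = 171.3803 − -173.1729 = 344.5532°; wrapped into (−180°, 180°]: -15.4468°.
Δφ = 7.0897 − 15.0563 = -7.9666°.
a = sin²(Δφ/2) + cos φ₁ · cos φ₂ · sin²(Δλ/2) = 0.022133.
c = 2·atan2(√a, √(1−a)) = 0.29865 rad → d = 6371·c ≈ 1902.71 km.

1903 km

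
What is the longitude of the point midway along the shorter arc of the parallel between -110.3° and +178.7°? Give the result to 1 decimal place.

Signed shortest Δλ from -110.3° to +178.7° is -71.0°.
Midpoint longitude = -110.3° + (-71.0°)/2 = -110.3° − 35.5° = -145.8°.
(The naïve average (-110.3 + +178.7)/2 = 34.2° is on the wrong side of the globe.)

-145.8°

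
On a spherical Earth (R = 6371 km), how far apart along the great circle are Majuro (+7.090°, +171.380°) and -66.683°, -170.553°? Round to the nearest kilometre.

Δλ = -170.553 − 171.380 = -341.933°; wrapped into (−180°, 180°]: 18.067°.
Δφ = -66.683 − 7.090 = -73.773°.
a = sin²(Δφ/2) + cos φ₁ · cos φ₂ · sin²(Δλ/2) = 0.369962.
c = 2·atan2(√a, √(1−a)) = 1.30769 rad → d = 6371·c ≈ 8331.32 km.

8331 km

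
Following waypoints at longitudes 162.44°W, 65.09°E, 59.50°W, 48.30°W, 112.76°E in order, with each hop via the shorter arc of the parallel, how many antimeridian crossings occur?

1

Leg 1: -162.44° → +65.09°, shortest Δλ = -132.47° (west) — crosses 180°.
Leg 2: +65.09° → -59.50°, shortest Δλ = -124.59° (west) — does not cross 180°.
Leg 3: -59.50° → -48.30°, shortest Δλ = 11.2° (east) — does not cross 180°.
Leg 4: -48.30° → +112.76°, shortest Δλ = 161.06° (east) — does not cross 180°.
Total crossings: 1.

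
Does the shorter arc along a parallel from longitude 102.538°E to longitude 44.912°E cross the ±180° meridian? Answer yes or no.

No

Signed shortest Δλ = ((44.912 − 102.538 + 180) mod 360) − 180 = -57.626°.
Going west by 57.626° from +102.538° reaches +44.912° without touching 180°.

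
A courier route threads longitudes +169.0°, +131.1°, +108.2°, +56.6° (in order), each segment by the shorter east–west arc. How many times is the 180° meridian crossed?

Leg 1: +169.0° → +131.1°, shortest Δλ = -37.9° (west) — does not cross 180°.
Leg 2: +131.1° → +108.2°, shortest Δλ = -22.9° (west) — does not cross 180°.
Leg 3: +108.2° → +56.6°, shortest Δλ = -51.6° (west) — does not cross 180°.
Total crossings: 0.

0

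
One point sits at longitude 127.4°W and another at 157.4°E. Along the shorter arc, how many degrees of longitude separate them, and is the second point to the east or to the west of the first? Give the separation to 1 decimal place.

75.2° west

Raw difference: 157.4 − -127.4 = 284.8°.
Normalise into (−180°, 180°]: 284.8° − 360° = -75.2°.
Negative ⇒ the second point lies to the west; separation 75.2°.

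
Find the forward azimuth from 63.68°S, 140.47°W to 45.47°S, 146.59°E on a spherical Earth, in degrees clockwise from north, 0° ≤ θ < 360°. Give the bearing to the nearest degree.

259°

Δλ = 146.59 − -140.47 = 287.06°; wrapped into (−180°, 180°]: -72.94°.
θ = atan2( sin Δλ · cos φ₂ , cos φ₁ · sin φ₂ − sin φ₁ · cos φ₂ · cos Δλ )
  = atan2(-0.67042, -0.13167) = -101.112° → normalised to [0°, 360°): 258.888°.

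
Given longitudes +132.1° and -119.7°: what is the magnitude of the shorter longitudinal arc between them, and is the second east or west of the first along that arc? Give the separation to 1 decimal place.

Raw difference: -119.7 − 132.1 = -251.8°.
Normalise into (−180°, 180°]: -251.8° + 360° = 108.2°.
Positive ⇒ the second point lies to the east; separation 108.2°.

108.2° east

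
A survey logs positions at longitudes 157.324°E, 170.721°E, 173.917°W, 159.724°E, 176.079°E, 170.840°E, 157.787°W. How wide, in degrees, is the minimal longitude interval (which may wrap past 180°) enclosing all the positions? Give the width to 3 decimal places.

44.889°

Sort the longitudes: -173.917°, -157.787°, +157.324°, +159.724°, +170.721°, +170.840°, +176.079°.
Eastward gaps between consecutive values (wrapping around): 16.130°, 315.111°, 2.400°, 10.997°, 0.119°, 5.239°, 10.004°.
Largest gap = 315.111° ⇒ minimal covering band is its complement: 360° − 315.111° = 44.889°.
Band runs from +157.324° eastward to -157.787°, crossing the antimeridian.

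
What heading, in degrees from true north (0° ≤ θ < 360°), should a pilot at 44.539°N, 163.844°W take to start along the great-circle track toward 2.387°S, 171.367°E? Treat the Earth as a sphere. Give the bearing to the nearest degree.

212°

Δλ = 171.367 − -163.844 = 335.211°; wrapped into (−180°, 180°]: -24.789°.
θ = atan2( sin Δλ · cos φ₂ , cos φ₁ · sin φ₂ − sin φ₁ · cos φ₂ · cos Δλ )
  = atan2(-0.41891, -0.66590) = -147.826° → normalised to [0°, 360°): 212.174°.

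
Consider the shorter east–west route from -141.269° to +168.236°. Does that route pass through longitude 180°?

Naïve |168.236 − -141.269| = 309.505° > 180°, so the shorter arc goes the other way round — across 180°.
Signed shortest Δλ = ((168.236 − -141.269 + 180) mod 360) − 180 = -50.495°.
Going west by 50.495° from -141.269° passes through 180° before reaching +168.236°.

Yes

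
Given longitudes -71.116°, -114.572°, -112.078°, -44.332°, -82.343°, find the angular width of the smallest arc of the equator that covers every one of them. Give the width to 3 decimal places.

Sort the longitudes: -114.572°, -112.078°, -82.343°, -71.116°, -44.332°.
Eastward gaps between consecutive values (wrapping around): 2.494°, 29.735°, 11.227°, 26.784°, 289.760°.
Largest gap = 289.760° ⇒ minimal covering band is its complement: 360° − 289.760° = 70.240°.
Band runs from -114.572° eastward to -44.332°.

70.240°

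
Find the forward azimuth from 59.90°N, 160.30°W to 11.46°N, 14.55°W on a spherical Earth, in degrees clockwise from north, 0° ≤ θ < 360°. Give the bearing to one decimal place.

34.6°

Δλ = -14.55 − -160.30 = 145.75°.
θ = atan2( sin Δλ · cos φ₂ , cos φ₁ · sin φ₂ − sin φ₁ · cos φ₂ · cos Δλ )
  = atan2(0.55158, 0.80051) = 34.568° → normalised to [0°, 360°): 34.568°.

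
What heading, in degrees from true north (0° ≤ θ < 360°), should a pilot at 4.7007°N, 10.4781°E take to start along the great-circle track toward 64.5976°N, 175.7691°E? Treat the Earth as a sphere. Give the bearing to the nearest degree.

7°

Δλ = 175.7691 − 10.4781 = 165.2910°.
θ = atan2( sin Δλ · cos φ₂ , cos φ₁ · sin φ₂ − sin φ₁ · cos φ₂ · cos Δλ )
  = atan2(0.10892, 0.93428) = 6.650° → normalised to [0°, 360°): 6.650°.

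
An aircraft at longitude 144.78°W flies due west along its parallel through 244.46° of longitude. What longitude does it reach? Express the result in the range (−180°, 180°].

Start at -144.78°; shift −244.46° → -389.24°.
-389.24° lies outside (−180°, 180°]; add 360° → -29.24°.

29.24°W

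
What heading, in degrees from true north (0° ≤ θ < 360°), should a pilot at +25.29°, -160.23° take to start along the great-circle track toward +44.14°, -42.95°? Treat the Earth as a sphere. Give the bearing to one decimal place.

Δλ = -42.95 − -160.23 = 117.28°.
θ = atan2( sin Δλ · cos φ₂ , cos φ₁ · sin φ₂ − sin φ₁ · cos φ₂ · cos Δλ )
  = atan2(0.63782, 0.77018) = 39.630° → normalised to [0°, 360°): 39.630°.

39.6°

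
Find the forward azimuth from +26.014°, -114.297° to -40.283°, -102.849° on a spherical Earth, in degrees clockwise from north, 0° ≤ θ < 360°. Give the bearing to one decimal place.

170.5°

Δλ = -102.849 − -114.297 = 11.448°.
θ = atan2( sin Δλ · cos φ₂ , cos φ₁ · sin φ₂ − sin φ₁ · cos φ₂ · cos Δλ )
  = atan2(0.15141, -0.90899) = 170.543° → normalised to [0°, 360°): 170.543°.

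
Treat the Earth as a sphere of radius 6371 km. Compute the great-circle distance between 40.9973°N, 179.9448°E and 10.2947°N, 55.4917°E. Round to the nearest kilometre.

11968 km

Δλ = 55.4917 − 179.9448 = -124.4531°.
Δφ = 10.2947 − 40.9973 = -30.7026°.
a = sin²(Δφ/2) + cos φ₁ · cos φ₂ · sin²(Δλ/2) = 0.651434.
c = 2·atan2(√a, √(1−a)) = 1.87850 rad → d = 6371·c ≈ 11967.90 km.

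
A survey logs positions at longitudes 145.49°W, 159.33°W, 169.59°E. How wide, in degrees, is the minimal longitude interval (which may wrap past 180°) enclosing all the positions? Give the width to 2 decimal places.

44.92°

Sort the longitudes: -159.33°, -145.49°, +169.59°.
Eastward gaps between consecutive values (wrapping around): 13.84°, 315.08°, 31.08°.
Largest gap = 315.08° ⇒ minimal covering band is its complement: 360° − 315.08° = 44.92°.
Band runs from +169.59° eastward to -145.49°, crossing the antimeridian.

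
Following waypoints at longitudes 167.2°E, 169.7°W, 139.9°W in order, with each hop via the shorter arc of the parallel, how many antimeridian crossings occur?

Leg 1: +167.2° → -169.7°, shortest Δλ = 23.1° (east) — crosses 180°.
Leg 2: -169.7° → -139.9°, shortest Δλ = 29.8° (east) — does not cross 180°.
Total crossings: 1.

1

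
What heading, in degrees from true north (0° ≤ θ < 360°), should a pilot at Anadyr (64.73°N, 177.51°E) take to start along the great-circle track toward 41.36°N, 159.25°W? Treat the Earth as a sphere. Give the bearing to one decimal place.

139.1°

Δλ = -159.25 − 177.51 = -336.76°; wrapped into (−180°, 180°]: 23.24°.
θ = atan2( sin Δλ · cos φ₂ , cos φ₁ · sin φ₂ − sin φ₁ · cos φ₂ · cos Δλ )
  = atan2(0.29616, -0.34159) = 139.075° → normalised to [0°, 360°): 139.075°.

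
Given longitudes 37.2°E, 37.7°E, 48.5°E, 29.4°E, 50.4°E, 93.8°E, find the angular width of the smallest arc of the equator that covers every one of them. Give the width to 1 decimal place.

Sort the longitudes: +29.4°, +37.2°, +37.7°, +48.5°, +50.4°, +93.8°.
Eastward gaps between consecutive values (wrapping around): 7.8°, 0.5°, 10.8°, 1.9°, 43.4°, 295.6°.
Largest gap = 295.6° ⇒ minimal covering band is its complement: 360° − 295.6° = 64.4°.
Band runs from +29.4° eastward to +93.8°.

64.4°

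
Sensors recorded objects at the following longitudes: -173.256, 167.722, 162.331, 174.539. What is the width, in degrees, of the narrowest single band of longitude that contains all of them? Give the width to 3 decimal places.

Sort the longitudes: -173.256°, +162.331°, +167.722°, +174.539°.
Eastward gaps between consecutive values (wrapping around): 335.587°, 5.391°, 6.817°, 12.205°.
Largest gap = 335.587° ⇒ minimal covering band is its complement: 360° − 335.587° = 24.413°.
Band runs from +162.331° eastward to -173.256°, crossing the antimeridian.

24.413°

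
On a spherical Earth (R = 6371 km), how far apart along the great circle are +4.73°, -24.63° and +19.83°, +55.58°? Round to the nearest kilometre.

Δλ = 55.58 − -24.63 = 80.21°.
Δφ = 19.83 − 4.73 = 15.10°.
a = sin²(Δφ/2) + cos φ₁ · cos φ₂ · sin²(Δλ/2) = 0.406308.
c = 2·atan2(√a, √(1−a)) = 1.38230 rad → d = 6371·c ≈ 8806.63 km.

8807 km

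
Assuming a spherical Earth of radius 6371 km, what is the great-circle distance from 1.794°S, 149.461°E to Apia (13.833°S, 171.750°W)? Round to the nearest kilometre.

Δλ = -171.750 − 149.461 = -321.211°; wrapped into (−180°, 180°]: 38.789°.
Δφ = -13.833 − -1.794 = -12.039°.
a = sin²(Δφ/2) + cos φ₁ · cos φ₂ · sin²(Δλ/2) = 0.118017.
c = 2·atan2(√a, √(1−a)) = 0.70136 rad → d = 6371·c ≈ 4468.36 km.

4468 km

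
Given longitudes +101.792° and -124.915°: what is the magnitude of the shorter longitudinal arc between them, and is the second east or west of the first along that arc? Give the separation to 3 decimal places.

Raw difference: -124.915 − 101.792 = -226.707°.
Normalise into (−180°, 180°]: -226.707° + 360° = 133.293°.
Positive ⇒ the second point lies to the east; separation 133.293°.

133.293° east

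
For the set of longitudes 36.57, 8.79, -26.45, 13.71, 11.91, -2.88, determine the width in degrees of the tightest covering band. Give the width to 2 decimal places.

63.02°

Sort the longitudes: -26.45°, -2.88°, +8.79°, +11.91°, +13.71°, +36.57°.
Eastward gaps between consecutive values (wrapping around): 23.57°, 11.67°, 3.12°, 1.80°, 22.86°, 296.98°.
Largest gap = 296.98° ⇒ minimal covering band is its complement: 360° − 296.98° = 63.02°.
Band runs from -26.45° eastward to +36.57°.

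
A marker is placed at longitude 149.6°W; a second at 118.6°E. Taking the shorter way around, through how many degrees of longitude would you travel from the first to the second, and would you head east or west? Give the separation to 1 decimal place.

Raw difference: 118.6 − -149.6 = 268.2°.
Normalise into (−180°, 180°]: 268.2° − 360° = -91.8°.
Negative ⇒ the second point lies to the west; separation 91.8°.

91.8° west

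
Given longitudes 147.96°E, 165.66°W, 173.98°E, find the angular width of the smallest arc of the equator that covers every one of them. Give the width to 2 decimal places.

46.38°

Sort the longitudes: -165.66°, +147.96°, +173.98°.
Eastward gaps between consecutive values (wrapping around): 313.62°, 26.02°, 20.36°.
Largest gap = 313.62° ⇒ minimal covering band is its complement: 360° − 313.62° = 46.38°.
Band runs from +147.96° eastward to -165.66°, crossing the antimeridian.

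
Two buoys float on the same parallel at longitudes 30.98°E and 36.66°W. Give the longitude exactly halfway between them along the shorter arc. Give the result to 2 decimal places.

2.84°W

Signed shortest Δλ from +30.98° to -36.66° is -67.64°.
Midpoint longitude = +30.98° + (-67.64°)/2 = +30.98° − 33.82° = -2.84°.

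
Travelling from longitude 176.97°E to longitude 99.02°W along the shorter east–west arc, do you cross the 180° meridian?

Yes

Naïve |-99.02 − 176.97| = 275.99° > 180°, so the shorter arc goes the other way round — across 180°.
Signed shortest Δλ = ((-99.02 − 176.97 + 180) mod 360) − 180 = 84.01°.
Going east by 84.01° from +176.97° passes through 180° before reaching -99.02°.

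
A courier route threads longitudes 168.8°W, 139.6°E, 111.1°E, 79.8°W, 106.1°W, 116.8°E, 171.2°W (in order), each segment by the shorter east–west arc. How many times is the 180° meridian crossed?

Leg 1: -168.8° → +139.6°, shortest Δλ = -51.6° (west) — crosses 180°.
Leg 2: +139.6° → +111.1°, shortest Δλ = -28.5° (west) — does not cross 180°.
Leg 3: +111.1° → -79.8°, shortest Δλ = 169.1° (east) — crosses 180°.
Leg 4: -79.8° → -106.1°, shortest Δλ = -26.3° (west) — does not cross 180°.
Leg 5: -106.1° → +116.8°, shortest Δλ = -137.1° (west) — crosses 180°.
Leg 6: +116.8° → -171.2°, shortest Δλ = 72.0° (east) — crosses 180°.
Total crossings: 4.

4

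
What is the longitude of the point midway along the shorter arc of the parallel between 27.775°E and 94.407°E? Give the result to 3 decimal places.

61.091°E

Signed shortest Δλ from +27.775° to +94.407° is +66.632°.
Midpoint longitude = +27.775° + (+66.632°)/2 = +27.775° + 33.316° = +61.091°.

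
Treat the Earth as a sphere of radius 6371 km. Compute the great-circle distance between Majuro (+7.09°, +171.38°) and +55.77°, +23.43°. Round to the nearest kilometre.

12430 km

Δλ = 23.43 − 171.38 = -147.95°.
Δφ = 55.77 − 7.09 = 48.68°.
a = sin²(Δφ/2) + cos φ₁ · cos φ₂ · sin²(Δλ/2) = 0.685543.
c = 2·atan2(√a, √(1−a)) = 1.95097 rad → d = 6371·c ≈ 12429.66 km.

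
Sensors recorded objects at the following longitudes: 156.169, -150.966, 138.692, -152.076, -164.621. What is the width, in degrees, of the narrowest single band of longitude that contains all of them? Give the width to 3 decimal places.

Sort the longitudes: -164.621°, -152.076°, -150.966°, +138.692°, +156.169°.
Eastward gaps between consecutive values (wrapping around): 12.545°, 1.110°, 289.658°, 17.477°, 39.210°.
Largest gap = 289.658° ⇒ minimal covering band is its complement: 360° − 289.658° = 70.342°.
Band runs from +138.692° eastward to -150.966°, crossing the antimeridian.

70.342°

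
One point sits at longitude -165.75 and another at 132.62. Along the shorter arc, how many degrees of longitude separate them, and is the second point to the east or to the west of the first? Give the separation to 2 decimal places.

61.63° west

Raw difference: 132.62 − -165.75 = 298.37°.
Normalise into (−180°, 180°]: 298.37° − 360° = -61.63°.
Negative ⇒ the second point lies to the west; separation 61.63°.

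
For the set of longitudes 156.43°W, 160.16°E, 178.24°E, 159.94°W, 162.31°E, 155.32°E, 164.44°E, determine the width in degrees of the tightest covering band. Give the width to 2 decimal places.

48.25°

Sort the longitudes: -159.94°, -156.43°, +155.32°, +160.16°, +162.31°, +164.44°, +178.24°.
Eastward gaps between consecutive values (wrapping around): 3.51°, 311.75°, 4.84°, 2.15°, 2.13°, 13.80°, 21.82°.
Largest gap = 311.75° ⇒ minimal covering band is its complement: 360° − 311.75° = 48.25°.
Band runs from +155.32° eastward to -156.43°, crossing the antimeridian.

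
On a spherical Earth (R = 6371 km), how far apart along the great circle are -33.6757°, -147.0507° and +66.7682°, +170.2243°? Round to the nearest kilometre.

11739 km

Δλ = 170.2243 − -147.0507 = 317.2750°; wrapped into (−180°, 180°]: -42.7250°.
Δφ = 66.7682 − -33.6757 = 100.4439°.
a = sin²(Δφ/2) + cos φ₁ · cos φ₂ · sin²(Δλ/2) = 0.634193.
c = 2·atan2(√a, √(1−a)) = 1.84251 rad → d = 6371·c ≈ 11738.66 km.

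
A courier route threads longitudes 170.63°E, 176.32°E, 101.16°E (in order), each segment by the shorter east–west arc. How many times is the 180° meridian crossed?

Leg 1: +170.63° → +176.32°, shortest Δλ = 5.69° (east) — does not cross 180°.
Leg 2: +176.32° → +101.16°, shortest Δλ = -75.16° (west) — does not cross 180°.
Total crossings: 0.

0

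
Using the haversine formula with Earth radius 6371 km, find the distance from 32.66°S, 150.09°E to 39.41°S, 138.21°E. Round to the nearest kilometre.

Δλ = 138.21 − 150.09 = -11.88°.
Δφ = -39.41 − -32.66 = -6.75°.
a = sin²(Δφ/2) + cos φ₁ · cos φ₂ · sin²(Δλ/2) = 0.010432.
c = 2·atan2(√a, √(1−a)) = 0.20463 rad → d = 6371·c ≈ 1303.70 km.

1304 km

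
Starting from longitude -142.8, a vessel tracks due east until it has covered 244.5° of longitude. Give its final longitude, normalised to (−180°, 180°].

Start at -142.8°; shift +244.5° → +101.7°.
+101.7° already lies in (−180°, 180°].

+101.7°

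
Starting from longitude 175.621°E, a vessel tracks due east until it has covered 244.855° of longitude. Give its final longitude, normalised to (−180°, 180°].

60.476°E

Start at +175.621°; shift +244.855° → +420.476°.
+420.476° lies outside (−180°, 180°]; subtract 360° → +60.476°.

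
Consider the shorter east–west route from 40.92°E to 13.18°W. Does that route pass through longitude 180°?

No

Signed shortest Δλ = ((-13.18 − 40.92 + 180) mod 360) − 180 = -54.1°.
Going west by 54.1° from +40.92° reaches -13.18° without touching 180°.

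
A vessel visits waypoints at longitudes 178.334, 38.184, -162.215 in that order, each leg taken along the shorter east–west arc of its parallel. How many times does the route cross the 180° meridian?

Leg 1: +178.334° → +38.184°, shortest Δλ = -140.15° (west) — does not cross 180°.
Leg 2: +38.184° → -162.215°, shortest Δλ = 159.601° (east) — crosses 180°.
Total crossings: 1.

1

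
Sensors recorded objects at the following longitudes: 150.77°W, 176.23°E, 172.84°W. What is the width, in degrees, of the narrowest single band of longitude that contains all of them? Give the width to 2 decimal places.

Sort the longitudes: -172.84°, -150.77°, +176.23°.
Eastward gaps between consecutive values (wrapping around): 22.07°, 327.00°, 10.93°.
Largest gap = 327.00° ⇒ minimal covering band is its complement: 360° − 327.00° = 33.00°.
Band runs from +176.23° eastward to -150.77°, crossing the antimeridian.

33.00°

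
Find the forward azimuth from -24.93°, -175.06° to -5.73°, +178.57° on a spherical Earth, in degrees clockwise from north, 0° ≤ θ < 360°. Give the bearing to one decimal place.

341.3°

Δλ = 178.57 − -175.06 = 353.63°; wrapped into (−180°, 180°]: -6.37°.
θ = atan2( sin Δλ · cos φ₂ , cos φ₁ · sin φ₂ − sin φ₁ · cos φ₂ · cos Δλ )
  = atan2(-0.11039, 0.32628) = -18.693° → normalised to [0°, 360°): 341.307°.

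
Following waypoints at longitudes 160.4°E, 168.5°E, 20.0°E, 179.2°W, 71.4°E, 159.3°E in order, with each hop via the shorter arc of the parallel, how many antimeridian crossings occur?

2

Leg 1: +160.4° → +168.5°, shortest Δλ = 8.1° (east) — does not cross 180°.
Leg 2: +168.5° → +20.0°, shortest Δλ = -148.5° (west) — does not cross 180°.
Leg 3: +20.0° → -179.2°, shortest Δλ = 160.8° (east) — crosses 180°.
Leg 4: -179.2° → +71.4°, shortest Δλ = -109.4° (west) — crosses 180°.
Leg 5: +71.4° → +159.3°, shortest Δλ = 87.9° (east) — does not cross 180°.
Total crossings: 2.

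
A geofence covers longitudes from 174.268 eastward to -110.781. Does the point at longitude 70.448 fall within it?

Band width going east from +174.268° to -110.781°: ((-110.781 − 174.268) mod 360) = 74.951°.
Offset of +70.448° east of the west edge: ((70.448 − 174.268) mod 360) = 256.180°.
256.180° > 74.951° ⇒ outside.

No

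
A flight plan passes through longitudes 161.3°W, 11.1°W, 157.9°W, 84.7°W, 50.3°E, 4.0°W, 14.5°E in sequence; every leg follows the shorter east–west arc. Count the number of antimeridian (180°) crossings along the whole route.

Leg 1: -161.3° → -11.1°, shortest Δλ = 150.2° (east) — does not cross 180°.
Leg 2: -11.1° → -157.9°, shortest Δλ = -146.8° (west) — does not cross 180°.
Leg 3: -157.9° → -84.7°, shortest Δλ = 73.2° (east) — does not cross 180°.
Leg 4: -84.7° → +50.3°, shortest Δλ = 135.0° (east) — does not cross 180°.
Leg 5: +50.3° → -4.0°, shortest Δλ = -54.3° (west) — does not cross 180°.
Leg 6: -4.0° → +14.5°, shortest Δλ = 18.5° (east) — does not cross 180°.
Total crossings: 0.

0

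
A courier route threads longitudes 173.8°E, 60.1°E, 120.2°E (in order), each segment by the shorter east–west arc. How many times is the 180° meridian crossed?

Leg 1: +173.8° → +60.1°, shortest Δλ = -113.7° (west) — does not cross 180°.
Leg 2: +60.1° → +120.2°, shortest Δλ = 60.1° (east) — does not cross 180°.
Total crossings: 0.

0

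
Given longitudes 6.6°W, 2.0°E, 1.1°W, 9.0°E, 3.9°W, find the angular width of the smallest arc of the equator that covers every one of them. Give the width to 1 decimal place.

Sort the longitudes: -6.6°, -3.9°, -1.1°, +2.0°, +9.0°.
Eastward gaps between consecutive values (wrapping around): 2.7°, 2.8°, 3.1°, 7.0°, 344.4°.
Largest gap = 344.4° ⇒ minimal covering band is its complement: 360° − 344.4° = 15.6°.
Band runs from -6.6° eastward to +9.0°.

15.6°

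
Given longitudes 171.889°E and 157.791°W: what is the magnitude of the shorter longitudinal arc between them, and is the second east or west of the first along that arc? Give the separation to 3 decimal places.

30.320° east

Raw difference: -157.791 − 171.889 = -329.68°.
Normalise into (−180°, 180°]: -329.68° + 360° = 30.32°.
Positive ⇒ the second point lies to the east; separation 30.320°.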